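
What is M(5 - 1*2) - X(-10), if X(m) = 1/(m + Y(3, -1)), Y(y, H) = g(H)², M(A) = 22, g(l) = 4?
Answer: 131/6 ≈ 21.833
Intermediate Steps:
Y(y, H) = 16 (Y(y, H) = 4² = 16)
X(m) = 1/(16 + m) (X(m) = 1/(m + 16) = 1/(16 + m))
M(5 - 1*2) - X(-10) = 22 - 1/(16 - 10) = 22 - 1/6 = 22 - 1*⅙ = 22 - ⅙ = 131/6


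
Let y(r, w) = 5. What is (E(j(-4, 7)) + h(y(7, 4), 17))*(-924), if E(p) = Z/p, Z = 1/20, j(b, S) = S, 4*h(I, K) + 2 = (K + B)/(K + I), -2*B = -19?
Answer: 3543/20 ≈ 177.15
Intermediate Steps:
B = 19/2 (B = -½*(-19) = 19/2 ≈ 9.5000)
h(I, K) = -½ + (19/2 + K)/(4*(I + K)) (h(I, K) = -½ + ((K + 19/2)/(K + I))/4 = -½ + ((19/2 + K)/(I + K))/4 = -½ + (19/2 + K)/(4*(I + K)))
Z = 1/20 ≈ 0.050000
E(p) = 1/(20*p)
(E(j(-4, 7)) + h(y(7, 4), 17))*(-924) = ((1/20)/7 + (19/8 - ½*5 - ¼*17)/(5 + 17))*(-924) = ((1/20)*(⅐) + (19/8 - 5/2 - 17/4)/22)*(-924) = (1/140 + (1/22)*(-35/8))*(-924) = (1/140 - 35/176)*(-924) = -1181/6160*(-924) = 3543/20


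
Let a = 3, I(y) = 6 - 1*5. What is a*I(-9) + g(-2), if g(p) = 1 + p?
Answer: 2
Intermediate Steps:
I(y) = 1 (I(y) = 6 - 5 = 1)
a*I(-9) + g(-2) = 3*1 + (1 - 2) = 3 - 1 = 2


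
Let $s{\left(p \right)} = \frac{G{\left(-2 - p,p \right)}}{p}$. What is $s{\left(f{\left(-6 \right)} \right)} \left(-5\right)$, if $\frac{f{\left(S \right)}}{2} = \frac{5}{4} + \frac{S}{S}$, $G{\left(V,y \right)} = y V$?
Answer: $\frac{65}{2} \approx 32.5$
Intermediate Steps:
$G{\left(V,y \right)} = V y$
$f{\left(S \right)} = \frac{9}{2}$ ($f{\left(S \right)} = 2 \left(\frac{5}{4} + \frac{S}{S}\right) = 2 \left(5 \cdot \frac{1}{4} + 1\right) = 2 \left(\frac{5}{4} + 1\right) = 2 \cdot \frac{9}{4} = \frac{9}{2}$)
$s{\left(p \right)} = -2 - p$ ($s{\left(p \right)} = \frac{\left(-2 - p\right) p}{p} = \frac{p \left(-2 - p\right)}{p} = -2 - p$)
$s{\left(f{\left(-6 \right)} \right)} \left(-5\right) = \left(-2 - \frac{9}{2}\right) \left(-5\right) = \left(- \frac{13}{2}\right) \left(-5\right) = \frac{65}{2}$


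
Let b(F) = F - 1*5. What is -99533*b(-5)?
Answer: 995330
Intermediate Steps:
b(F) = -5 + F (b(F) = F - 5 = -5 + F)
-99533*b(-5) = -99533*(-5 - 5) = -99533*(-10) = 995330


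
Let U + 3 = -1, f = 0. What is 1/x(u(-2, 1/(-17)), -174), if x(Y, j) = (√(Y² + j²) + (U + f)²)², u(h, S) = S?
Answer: 289/(272 + √8749765)² ≈ 2.7701e-5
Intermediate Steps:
U = -4 (U = -3 - 1 = -4)
x(Y, j) = (16 + √(Y² + j²))² (x(Y, j) = (√(Y² + j²) + (-4 + 0)²)² = (√(Y² + j²) + (-4)²)² = (√(Y² + j²) + 16)² = (16 + √(Y² + j²))²)
1/x(u(-2, 1/(-17)), -174) = 1/((16 + √((1/(-17))² + (-174)²))²) = 1/((16 + √((-1/17)² + 30276))²) = 1/((16 + √(1/289 + 30276))²) = 1/((16 + √(8749765/289))²) = 1/((16 + √8749765/17)²) = (16 + √8749765/17)⁻²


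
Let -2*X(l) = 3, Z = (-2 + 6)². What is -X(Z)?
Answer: 3/2 ≈ 1.5000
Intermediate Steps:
Z = 16 (Z = 4² = 16)
X(l) = -3/2 (X(l) = -½*3 = -3/2)
-X(Z) = -1*(-3/2) = 3/2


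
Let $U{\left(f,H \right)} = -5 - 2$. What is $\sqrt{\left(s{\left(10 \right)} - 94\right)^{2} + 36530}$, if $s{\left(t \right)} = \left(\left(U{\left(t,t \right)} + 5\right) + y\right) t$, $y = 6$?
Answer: $11 \sqrt{326} \approx 198.61$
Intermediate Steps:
$U{\left(f,H \right)} = -7$
$s{\left(t \right)} = 4 t$ ($s{\left(t \right)} = \left(\left(-7 + 5\right) + 6\right) t = \left(-2 + 6\right) t = 4 t$)
$\sqrt{\left(s{\left(10 \right)} - 94\right)^{2} + 36530} = \sqrt{\left(4 \cdot 10 - 94\right)^{2} + 36530} = \sqrt{\left(40 - 94\right)^{2} + 36530} = \sqrt{\left(-54\right)^{2} + 36530} = \sqrt{2916 + 36530} = \sqrt{39446} = 11 \sqrt{326}$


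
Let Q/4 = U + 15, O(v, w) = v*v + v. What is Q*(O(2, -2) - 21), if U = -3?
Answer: -720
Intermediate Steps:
O(v, w) = v + v**2 (O(v, w) = v**2 + v = v + v**2)
Q = 48 (Q = 4*(-3 + 15) = 4*12 = 48)
Q*(O(2, -2) - 21) = 48*(2*(1 + 2) - 21) = 48*(2*3 - 21) = 48*(6 - 21) = 48*(-15) = -720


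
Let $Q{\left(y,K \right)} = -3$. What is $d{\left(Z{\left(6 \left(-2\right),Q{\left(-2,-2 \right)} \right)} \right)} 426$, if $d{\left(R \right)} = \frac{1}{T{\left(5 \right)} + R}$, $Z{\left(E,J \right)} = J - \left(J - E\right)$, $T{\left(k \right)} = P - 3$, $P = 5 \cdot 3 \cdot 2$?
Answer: $\frac{142}{5} \approx 28.4$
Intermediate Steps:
$P = 30$ ($P = 15 \cdot 2 = 30$)
$T{\left(k \right)} = 27$ ($T{\left(k \right)} = 30 - 3 = 27$)
$Z{\left(E,J \right)} = E$ ($Z{\left(E,J \right)} = J + \left(E - J\right) = E$)
$d{\left(R \right)} = \frac{1}{27 + R}$
$d{\left(Z{\left(6 \left(-2\right),Q{\left(-2,-2 \right)} \right)} \right)} 426 = \frac{1}{27 + 6 \left(-2\right)} 426 = \frac{1}{27 - 12} \cdot 426 = \frac{1}{15} \cdot 426 = \frac{142}{5}$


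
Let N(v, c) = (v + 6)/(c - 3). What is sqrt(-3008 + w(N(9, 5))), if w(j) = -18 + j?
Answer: I*sqrt(12074)/2 ≈ 54.941*I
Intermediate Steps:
N(v, c) = (6 + v)/(-3 + c)
sqrt(-3008 + w(N(9, 5))) = sqrt(-3008 + (-18 + (6 + 9)/(-3 + 5))) = sqrt(-3008 + (-18 + 15/2)) = sqrt(-3008 - 21/2) = sqrt(-6037/2) = I*sqrt(12074)/2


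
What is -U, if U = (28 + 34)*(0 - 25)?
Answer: 1550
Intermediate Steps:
U = -1550 (U = 62*(-25) = -1550)
-U = -1*(-1550) = 1550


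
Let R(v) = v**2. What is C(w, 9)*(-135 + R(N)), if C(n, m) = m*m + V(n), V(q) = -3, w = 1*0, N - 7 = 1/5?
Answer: -162162/25 ≈ -6486.5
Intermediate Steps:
N = 36/5 (N = 7 + 1/5 = 36/5 ≈ 7.2000)
w = 0
C(n, m) = -3 + m**2 (C(n, m) = m*m - 3 = m**2 - 3 = -3 + m**2)
C(w, 9)*(-135 + R(N)) = (-3 + 9**2)*(-135 + (36/5)**2) = (-3 + 81)*(-135 + 1296/25) = 78*(-2079/25) = -162162/25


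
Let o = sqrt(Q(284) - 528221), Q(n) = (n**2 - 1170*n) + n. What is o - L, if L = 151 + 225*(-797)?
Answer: 179174 + I*sqrt(779561) ≈ 1.7917e+5 + 882.93*I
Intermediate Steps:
L = -179174 (L = 151 - 179325 = -179174)
Q(n) = n**2 - 1169*n
o = I*sqrt(779561) (o = sqrt(284*(-1169 + 284) - 528221) = sqrt(284*(-885) - 528221) = sqrt(-251340 - 528221) = sqrt(-779561) = I*sqrt(779561) ≈ 882.93*I)
o - L = I*sqrt(779561) - 1*(-179174) = I*sqrt(779561) + 179174 = 179174 + I*sqrt(779561)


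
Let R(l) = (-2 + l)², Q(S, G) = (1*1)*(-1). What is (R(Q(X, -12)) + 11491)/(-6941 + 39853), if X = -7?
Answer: 2875/8228 ≈ 0.34942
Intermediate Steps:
Q(S, G) = -1 (Q(S, G) = 1*(-1) = -1)
(R(Q(X, -12)) + 11491)/(-6941 + 39853) = ((-2 - 1)² + 11491)/(-6941 + 39853) = ((-3)² + 11491)/32912 = (9 + 11491)*(1/32912) = 11500*(1/32912) = 2875/8228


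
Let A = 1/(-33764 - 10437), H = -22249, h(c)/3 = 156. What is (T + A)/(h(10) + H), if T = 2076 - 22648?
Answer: 909302973/962741981 ≈ 0.94449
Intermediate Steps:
h(c) = 468 (h(c) = 3*156 = 468)
T = -20572
A = -1/44201 (A = 1/(-44201) = -1/44201 ≈ -2.2624e-5)
(T + A)/(h(10) + H) = (-20572 - 1/44201)/(468 - 22249) = -909302973/44201/(-21781) = -909302973/44201*(-1/21781) = 909302973/962741981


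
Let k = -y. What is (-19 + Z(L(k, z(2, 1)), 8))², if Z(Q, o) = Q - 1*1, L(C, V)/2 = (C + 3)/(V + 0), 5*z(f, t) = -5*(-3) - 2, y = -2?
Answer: 44100/169 ≈ 260.95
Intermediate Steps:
z(f, t) = 13/5 (z(f, t) = (-5*(-3) - 2)/5 = (15 - 2)/5 = (⅕)*13 = 13/5)
k = 2 (k = -1*(-2) = 2)
L(C, V) = 2*(3 + C)/V (L(C, V) = 2*((C + 3)/(V + 0)) = 2*((3 + C)/V) = 2*(3 + C)/V)
Z(Q, o) = -1 + Q (Z(Q, o) = Q - 1 = -1 + Q)
(-19 + Z(L(k, z(2, 1)), 8))² = (-19 + (-1 + 2*(3 + 2)/(13/5)))² = (-19 + (-1 + 2*(5/13)*5))² = (-19 + (-1 + 50/13))² = (-19 + 37/13)² = (-210/13)² = 44100/169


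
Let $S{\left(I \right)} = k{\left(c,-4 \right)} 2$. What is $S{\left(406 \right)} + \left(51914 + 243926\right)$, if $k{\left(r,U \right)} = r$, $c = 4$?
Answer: $295848$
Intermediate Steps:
$S{\left(I \right)} = 8$ ($S{\left(I \right)} = 4 \cdot 2 = 8$)
$S{\left(406 \right)} + \left(51914 + 243926\right) = 8 + \left(51914 + 243926\right) = 8 + 295840 = 295848$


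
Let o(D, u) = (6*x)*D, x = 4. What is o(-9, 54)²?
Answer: 46656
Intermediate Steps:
o(D, u) = 24*D (o(D, u) = (6*4)*D = 24*D)
o(-9, 54)² = (24*(-9))² = (-216)² = 46656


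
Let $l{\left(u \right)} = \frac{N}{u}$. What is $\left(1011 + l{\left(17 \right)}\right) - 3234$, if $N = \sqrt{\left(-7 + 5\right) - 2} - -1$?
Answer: $- \frac{37790}{17} + \frac{2 i}{17} \approx -2222.9 + 0.11765 i$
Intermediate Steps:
$N = 1 + 2 i$ ($N = \sqrt{-2 - 2} + 1 = \sqrt{-4} + 1 = 2 i + 1 = 1 + 2 i \approx 1.0 + 2.0 i$)
$l{\left(u \right)} = \frac{1 + 2 i}{u}$
$\left(1011 + l{\left(17 \right)}\right) - 3234 = \left(1011 + \frac{1 + 2 i}{17}\right) - 3234 = \left(1011 + \left(\frac{1}{17} + \frac{2 i}{17}\right)\right) - 3234 = \left(\frac{17188}{17} + \frac{2 i}{17}\right) - 3234 = - \frac{37790}{17} + \frac{2 i}{17}$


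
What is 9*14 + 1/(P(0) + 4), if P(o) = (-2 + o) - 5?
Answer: 377/3 ≈ 125.67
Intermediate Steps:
P(o) = -7 + o
9*14 + 1/(P(0) + 4) = 9*14 + 1/((-7 + 0) + 4) = 126 + 1/(-7 + 4) = 126 + 1/(-3) = 126 - ⅓ = 377/3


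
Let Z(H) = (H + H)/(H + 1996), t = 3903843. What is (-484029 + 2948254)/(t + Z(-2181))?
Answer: 455881625/722215317 ≈ 0.63123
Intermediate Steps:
Z(H) = 2*H/(1996 + H) (Z(H) = (2*H)/(1996 + H) = 2*H/(1996 + H))
(-484029 + 2948254)/(t + Z(-2181)) = (-484029 + 2948254)/(3903843 + 2*(-2181)/(1996 - 2181)) = 2464225/(3903843 + 2*(-2181)/(-185)) = 2464225/(3903843 + 2*(-2181)*(-1/185)) = 2464225/(3903843 + 4362/185) = 2464225/(722215317/185) = 2464225*(185/722215317) = 455881625/722215317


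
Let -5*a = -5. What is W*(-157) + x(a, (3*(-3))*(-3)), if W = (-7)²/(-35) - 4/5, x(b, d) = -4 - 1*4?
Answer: 1687/5 ≈ 337.40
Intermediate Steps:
a = 1 (a = -⅕*(-5) = 1)
x(b, d) = -8 (x(b, d) = -4 - 4 = -8)
W = -11/5 (W = 49*(-1/35) - 4*⅕ = -7/5 - ⅘ = -11/5 ≈ -2.2000)
W*(-157) + x(a, (3*(-3))*(-3)) = -11/5*(-157) - 8 = 1727/5 - 8 = 1687/5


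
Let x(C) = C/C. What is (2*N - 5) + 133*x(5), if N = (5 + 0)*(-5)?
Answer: 78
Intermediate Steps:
N = -25 (N = 5*(-5) = -25)
x(C) = 1
(2*N - 5) + 133*x(5) = (2*(-25) - 5) + 133*1 = (-50 - 5) + 133 = -55 + 133 = 78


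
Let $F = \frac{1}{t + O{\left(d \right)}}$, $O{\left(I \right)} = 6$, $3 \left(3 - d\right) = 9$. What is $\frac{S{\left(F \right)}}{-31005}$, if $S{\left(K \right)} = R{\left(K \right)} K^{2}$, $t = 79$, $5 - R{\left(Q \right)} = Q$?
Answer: $- \frac{8}{359263125} \approx -2.2268 \cdot 10^{-8}$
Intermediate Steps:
$d = 0$ ($d = 3 - 3 = 0$)
$R{\left(Q \right)} = 5 - Q$
$F = \frac{1}{85}$ ($F = \frac{1}{79 + 6} = \frac{1}{85} \approx 0.011765$)
$S{\left(K \right)} = K^{2} \left(5 - K\right)$ ($S{\left(K \right)} = \left(5 - K\right) K^{2} = K^{2} \left(5 - K\right)$)
$\frac{S{\left(F \right)}}{-31005} = \frac{\left(\frac{1}{85}\right)^{2} \left(5 - \frac{1}{85}\right)}{-31005} = \frac{5 - \frac{1}{85}}{7225} \left(- \frac{1}{31005}\right) = \frac{1}{7225} \cdot \frac{424}{85} \left(- \frac{1}{31005}\right) = \frac{424}{614125} \left(- \frac{1}{31005}\right) = - \frac{8}{359263125}$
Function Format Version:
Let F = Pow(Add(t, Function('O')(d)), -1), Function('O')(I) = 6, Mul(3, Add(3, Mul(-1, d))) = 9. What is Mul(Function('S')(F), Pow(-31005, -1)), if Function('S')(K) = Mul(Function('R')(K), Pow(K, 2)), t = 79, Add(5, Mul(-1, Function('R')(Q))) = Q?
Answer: Rational(-8, 359263125) ≈ -2.2268e-8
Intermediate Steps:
d = 0 (d = Add(3, Mul(Rational(-1, 3), 9)) = Add(3, -3) = 0)
Function('R')(Q) = Add(5, Mul(-1, Q))
F = Rational(1, 85) (F = Pow(Add(79, 6), -1) = Pow(85, -1) = Rational(1, 85) ≈ 0.011765)
Function('S')(K) = Mul(Pow(K, 2), Add(5, Mul(-1, K))) (Function('S')(K) = Mul(Add(5, Mul(-1, K)), Pow(K, 2)) = Mul(Pow(K, 2), Add(5, Mul(-1, K))))
Mul(Function('S')(F), Pow(-31005, -1)) = Mul(Mul(Pow(Rational(1, 85), 2), Add(5, Mul(-1, Rational(1, 85)))), Pow(-31005, -1)) = Mul(Mul(Rational(1, 7225), Add(5, Rational(-1, 85))), Rational(-1, 31005)) = Mul(Mul(Rational(1, 7225), Rational(424, 85)), Rational(-1, 31005)) = Mul(Rational(424, 614125), Rational(-1, 31005)) = Rational(-8, 359263125)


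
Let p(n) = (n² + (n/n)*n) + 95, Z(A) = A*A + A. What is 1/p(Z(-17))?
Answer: 1/74351 ≈ 1.3450e-5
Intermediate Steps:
Z(A) = A + A² (Z(A) = A² + A = A + A²)
p(n) = 95 + n + n² (p(n) = (n² + 1*n) + 95 = (n² + n) + 95 = (n + n²) + 95 = 95 + n + n²)
1/p(Z(-17)) = 1/(95 - 17*(1 - 17) + (-17*(1 - 17))²) = 1/(95 - 17*(-16) + (-17*(-16))²) = 1/(95 + 272 + 272²) = 1/(95 + 272 + 73984) = 1/74351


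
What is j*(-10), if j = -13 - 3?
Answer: 160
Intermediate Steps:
j = -16
j*(-10) = -16*(-10) = 160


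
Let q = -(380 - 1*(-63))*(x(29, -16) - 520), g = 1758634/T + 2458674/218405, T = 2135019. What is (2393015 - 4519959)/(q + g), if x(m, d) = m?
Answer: -991791487392082080/101431689666047111 ≈ -9.7779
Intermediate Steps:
g = 5633410163576/466298824695 (g = 1758634/2135019 + 2458674/218405 = 5633410163576/466298824695 ≈ 12.081)
q = 217513 (q = -(380 - 1*(-63))*(29 - 520) = -(380 + 63)*(-491) = -443*(-491) = -1*(-217513) = 217513)
(2393015 - 4519959)/(q + g) = (2393015 - 4519959)/(217513 + 5633410163576/466298824695) = -2126944/101431689666047111/466298824695 = -2126944*466298824695/101431689666047111 = -991791487392082080/101431689666047111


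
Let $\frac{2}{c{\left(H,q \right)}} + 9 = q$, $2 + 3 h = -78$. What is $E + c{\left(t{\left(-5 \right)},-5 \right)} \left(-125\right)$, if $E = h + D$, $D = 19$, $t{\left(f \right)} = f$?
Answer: $\frac{214}{21} \approx 10.19$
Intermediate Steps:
$h = - \frac{80}{3}$ ($h = - \frac{2}{3} + \frac{1}{3} \left(-78\right) = - \frac{2}{3} - 26 = - \frac{80}{3} \approx -26.667$)
$c{\left(H,q \right)} = \frac{2}{-9 + q}$
$E = - \frac{23}{3}$ ($E = - \frac{80}{3} + 19 = - \frac{23}{3} \approx -7.6667$)
$E + c{\left(t{\left(-5 \right)},-5 \right)} \left(-125\right) = - \frac{23}{3} + \frac{2}{-9 - 5} \left(-125\right) = - \frac{23}{3} + \frac{2}{-14} \left(-125\right) = - \frac{23}{3} + 2 \left(- \frac{1}{14}\right) \left(-125\right) = - \frac{23}{3} - - \frac{125}{7} = - \frac{23}{3} + \frac{125}{7} = \frac{214}{21}$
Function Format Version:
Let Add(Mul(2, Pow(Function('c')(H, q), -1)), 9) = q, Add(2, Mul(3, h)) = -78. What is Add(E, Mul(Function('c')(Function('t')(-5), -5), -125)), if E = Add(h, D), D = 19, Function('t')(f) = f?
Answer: Rational(214, 21) ≈ 10.190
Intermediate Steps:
h = Rational(-80, 3) (h = Add(Rational(-2, 3), Mul(Rational(1, 3), -78)) = Add(Rational(-2, 3), -26) = Rational(-80, 3) ≈ -26.667)
Function('c')(H, q) = Mul(2, Pow(Add(-9, q), -1))
E = Rational(-23, 3) (E = Add(Rational(-80, 3), 19) = Rational(-23, 3) ≈ -7.6667)
Add(E, Mul(Function('c')(Function('t')(-5), -5), -125)) = Add(Rational(-23, 3), Mul(Mul(2, Pow(Add(-9, -5), -1)), -125)) = Add(Rational(-23, 3), Mul(Mul(2, Pow(-14, -1)), -125)) = Add(Rational(-23, 3), Mul(Mul(2, Rational(-1, 14)), -125)) = Add(Rational(-23, 3), Mul(Rational(-1, 7), -125)) = Add(Rational(-23, 3), Rational(125, 7)) = Rational(214, 21)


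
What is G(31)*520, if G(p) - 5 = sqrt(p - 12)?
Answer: 2600 + 520*sqrt(19) ≈ 4866.6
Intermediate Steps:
G(p) = 5 + sqrt(-12 + p) (G(p) = 5 + sqrt(p - 12) = 5 + sqrt(-12 + p))
G(31)*520 = (5 + sqrt(-12 + 31))*520 = (5 + sqrt(19))*520 = 2600 + 520*sqrt(19)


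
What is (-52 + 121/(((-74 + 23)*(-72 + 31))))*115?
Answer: -12490265/2091 ≈ -5973.3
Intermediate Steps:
(-52 + 121/(((-74 + 23)*(-72 + 31))))*115 = (-52 + 121/((-51*(-41))))*115 = (-52 + 121/2091)*115 = -108611/2091*115 = -12490265/2091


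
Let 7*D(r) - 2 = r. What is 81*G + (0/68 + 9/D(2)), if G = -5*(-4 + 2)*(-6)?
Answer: -19377/4 ≈ -4844.3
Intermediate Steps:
D(r) = 2/7 + r/7
G = -60 (G = -5*(-2)*(-6) = 10*(-6) = -60)
81*G + (0/68 + 9/D(2)) = 81*(-60) + (0/68 + 9/(2/7 + (⅐)*2)) = -4860 + (0*(1/68) + 9/(2/7 + 2/7)) = -4860 + (0 + 9/(4/7)) = -4860 + (0 + 9*(7/4)) = -4860 + (0 + 63/4) = -4860 + 63/4 = -19377/4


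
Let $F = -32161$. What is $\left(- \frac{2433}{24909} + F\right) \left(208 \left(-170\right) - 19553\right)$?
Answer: $\frac{14663615747322}{8303} \approx 1.7661 \cdot 10^{9}$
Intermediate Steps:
$\left(- \frac{2433}{24909} + F\right) \left(208 \left(-170\right) - 19553\right) = \left(- \frac{2433}{24909} - 32161\right) \left(208 \left(-170\right) - 19553\right) = \left(\left(-2433\right) \frac{1}{24909} - 32161\right) \left(-35360 - 19553\right) = \left(- \frac{811}{8303} - 32161\right) \left(-54913\right) = \left(- \frac{267033594}{8303}\right) \left(-54913\right) = \frac{14663615747322}{8303}$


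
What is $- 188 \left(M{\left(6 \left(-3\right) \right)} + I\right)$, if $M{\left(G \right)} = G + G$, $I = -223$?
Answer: $48692$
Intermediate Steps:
$M{\left(G \right)} = 2 G$
$- 188 \left(M{\left(6 \left(-3\right) \right)} + I\right) = - 188 \left(2 \cdot 6 \left(-3\right) - 223\right) = - 188 \left(2 \left(-18\right) - 223\right) = - 188 \left(-36 - 223\right) = \left(-188\right) \left(-259\right) = 48692$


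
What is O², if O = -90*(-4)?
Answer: 129600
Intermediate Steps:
O = 360
O² = 360² = 129600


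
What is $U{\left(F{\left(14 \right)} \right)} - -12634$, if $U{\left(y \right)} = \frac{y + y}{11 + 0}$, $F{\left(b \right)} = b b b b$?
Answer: $\frac{215806}{11} \approx 19619.0$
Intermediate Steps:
$F{\left(b \right)} = b^{4}$ ($F{\left(b \right)} = b^{2} b b = b^{3} b = b^{4}$)
$U{\left(y \right)} = \frac{2 y}{11}$
$U{\left(F{\left(14 \right)} \right)} - -12634 = \frac{2 \cdot 14^{4}}{11} - -12634 = \frac{2}{11} \cdot 38416 + 12634 = \frac{76832}{11} + 12634 = \frac{215806}{11}$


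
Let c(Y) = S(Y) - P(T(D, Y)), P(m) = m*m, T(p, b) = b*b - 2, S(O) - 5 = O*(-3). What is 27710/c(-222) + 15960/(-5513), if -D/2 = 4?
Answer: -38762441819110/13389504984589 ≈ -2.8950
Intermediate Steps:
S(O) = 5 - 3*O (S(O) = 5 + O*(-3) = 5 - 3*O)
D = -8 (D = -2*4 = -8)
T(p, b) = -2 + b² (T(p, b) = b² - 2 = -2 + b²)
P(m) = m²
c(Y) = 5 - (-2 + Y²)² - 3*Y (c(Y) = (5 - 3*Y) - (-2 + Y²)² = 5 - (-2 + Y²)² - 3*Y)
27710/c(-222) + 15960/(-5513) = 27710/(5 - (-2 + (-222)²)² - 3*(-222)) + 15960/(-5513) = 27710/(5 - (-2 + 49284)² + 666) + 15960*(-1/5513) = 27710/(5 - 1*49282² + 666) - 15960/5513 = 27710/(5 - 1*2428715524 + 666) - 15960/5513 = 27710/(5 - 2428715524 + 666) - 15960/5513 = 27710/(-2428714853) - 15960/5513 = 27710*(-1/2428714853) - 15960/5513 = -27710/2428714853 - 15960/5513 = -38762441819110/13389504984589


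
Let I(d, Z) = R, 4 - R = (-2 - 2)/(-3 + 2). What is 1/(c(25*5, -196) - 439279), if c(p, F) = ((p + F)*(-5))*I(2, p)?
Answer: -1/439279 ≈ -2.2765e-6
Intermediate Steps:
R = 0 (R = 4 - (-2 - 2)/(-3 + 2) = 4 - (-4)/(-1) = 4 - (-4)*(-1) = 4 - 1*4 = 4 - 4 = 0)
I(d, Z) = 0
c(p, F) = 0 (c(p, F) = ((p + F)*(-5))*0 = ((F + p)*(-5))*0 = (-5*F - 5*p)*0 = 0)
1/(c(25*5, -196) - 439279) = 1/(0 - 439279) = 1/(-439279) = -1/439279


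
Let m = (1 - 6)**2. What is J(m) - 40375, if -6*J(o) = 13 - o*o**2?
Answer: -37773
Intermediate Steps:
m = 25 (m = (-5)**2 = 25)
J(o) = -13/6 + o**3/6 (J(o) = -(13 - o*o**2)/6 = -(13 - o**3)/6 = -13/6 + o**3/6)
J(m) - 40375 = (-13/6 + (1/6)*25**3) - 40375 = (-13/6 + (1/6)*15625) - 40375 = (-13/6 + 15625/6) - 40375 = 2602 - 40375 = -37773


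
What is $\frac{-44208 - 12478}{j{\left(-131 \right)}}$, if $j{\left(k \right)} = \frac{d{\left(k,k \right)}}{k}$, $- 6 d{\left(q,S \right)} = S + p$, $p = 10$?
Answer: $\frac{44555196}{121} \approx 3.6823 \cdot 10^{5}$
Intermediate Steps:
$d{\left(q,S \right)} = - \frac{5}{3} - \frac{S}{6}$ ($d{\left(q,S \right)} = - \frac{S + 10}{6} = - \frac{10 + S}{6} = - \frac{5}{3} - \frac{S}{6}$)
$j{\left(k \right)} = \frac{- \frac{5}{3} - \frac{k}{6}}{k}$
$\frac{-44208 - 12478}{j{\left(-131 \right)}} = \frac{-44208 - 12478}{\frac{1}{6} \frac{1}{-131} \left(-10 - -131\right)} = - \frac{56686}{\frac{1}{6} \left(- \frac{1}{131}\right) \left(-10 + 131\right)} = - \frac{56686}{\frac{1}{6} \left(- \frac{1}{131}\right) 121} = - \frac{56686}{- \frac{121}{786}} = \left(-56686\right) \left(- \frac{786}{121}\right) = \frac{44555196}{121}$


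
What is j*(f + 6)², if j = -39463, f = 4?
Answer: -3946300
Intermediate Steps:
j*(f + 6)² = -39463*(4 + 6)² = -39463*10² = -39463*100 = -3946300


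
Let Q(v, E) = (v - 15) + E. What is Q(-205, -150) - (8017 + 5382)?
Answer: -13769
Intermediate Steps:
Q(v, E) = -15 + E + v (Q(v, E) = (-15 + v) + E = -15 + E + v)
Q(-205, -150) - (8017 + 5382) = (-15 - 150 - 205) - (8017 + 5382) = -370 - 1*13399 = -370 - 13399 = -13769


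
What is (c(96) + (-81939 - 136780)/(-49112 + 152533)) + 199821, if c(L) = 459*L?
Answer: 25222611866/103421 ≈ 2.4388e+5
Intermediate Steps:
(c(96) + (-81939 - 136780)/(-49112 + 152533)) + 199821 = (459*96 + (-81939 - 136780)/(-49112 + 152533)) + 199821 = (44064 - 218719/103421) + 199821 = 4556924225/103421 + 199821 = 25222611866/103421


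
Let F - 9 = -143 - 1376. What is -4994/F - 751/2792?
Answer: 6404619/2107960 ≈ 3.0383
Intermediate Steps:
F = -1510 (F = 9 + (-143 - 1376) = 9 - 1519 = -1510)
-4994/F - 751/2792 = -4994/(-1510) - 751/2792 = -4994*(-1/1510) - 751*1/2792 = 2497/755 - 751/2792 = 6404619/2107960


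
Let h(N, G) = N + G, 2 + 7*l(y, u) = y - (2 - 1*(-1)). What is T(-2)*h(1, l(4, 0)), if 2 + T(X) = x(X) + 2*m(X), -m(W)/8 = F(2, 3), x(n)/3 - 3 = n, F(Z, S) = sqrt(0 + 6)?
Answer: 6/7 - 96*sqrt(6)/7 ≈ -32.736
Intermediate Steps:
F(Z, S) = sqrt(6)
x(n) = 9 + 3*n
m(W) = -8*sqrt(6)
T(X) = 7 - 16*sqrt(6) + 3*X (T(X) = -2 + ((9 + 3*X) + 2*(-8*sqrt(6))) = -2 + ((9 + 3*X) - 16*sqrt(6)) = -2 + (9 - 16*sqrt(6) + 3*X) = 7 - 16*sqrt(6) + 3*X)
l(y, u) = -5/7 + y/7 (l(y, u) = -2/7 + (y - (2 - 1*(-1)))/7 = -2/7 + (y - (2 + 1))/7 = -2/7 + (y - 1*3)/7 = -2/7 + (y - 3)/7 = -2/7 + (-3 + y)/7 = -2/7 + (-3/7 + y/7) = -5/7 + y/7)
h(N, G) = G + N
T(-2)*h(1, l(4, 0)) = (7 - 16*sqrt(6) + 3*(-2))*((-5/7 + (1/7)*4) + 1) = (7 - 16*sqrt(6) - 6)*((-5/7 + 4/7) + 1) = (1 - 16*sqrt(6))*(-1/7 + 1) = (1 - 16*sqrt(6))*(6/7) = 6/7 - 96*sqrt(6)/7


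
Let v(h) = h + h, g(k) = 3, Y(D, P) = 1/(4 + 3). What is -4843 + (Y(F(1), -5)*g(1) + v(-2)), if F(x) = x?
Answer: -33926/7 ≈ -4846.6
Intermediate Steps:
Y(D, P) = 1/7
v(h) = 2*h
-4843 + (Y(F(1), -5)*g(1) + v(-2)) = -4843 + ((1/7)*3 + 2*(-2)) = -4843 + (3/7 - 4) = -4843 - 25/7 = -33926/7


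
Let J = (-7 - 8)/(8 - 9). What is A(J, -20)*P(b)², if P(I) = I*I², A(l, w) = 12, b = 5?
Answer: 187500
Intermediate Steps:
J = 15 (J = -15/(-1) = -15*(-1) = 15)
P(I) = I³
A(J, -20)*P(b)² = 12*(5³)² = 12*125² = 12*15625 = 187500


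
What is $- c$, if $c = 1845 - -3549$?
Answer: $-5394$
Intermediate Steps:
$c = 5394$ ($c = 1845 + 3549 = 5394$)
$- c = \left(-1\right) 5394 = -5394$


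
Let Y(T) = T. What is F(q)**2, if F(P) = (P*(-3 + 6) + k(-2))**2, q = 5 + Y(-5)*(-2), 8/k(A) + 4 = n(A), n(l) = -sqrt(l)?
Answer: (-43181089*I + 197633160*sqrt(2))/(-17*I + 56*sqrt(2)) ≈ 3.4856e+6 + 2.0297e+5*I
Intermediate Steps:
k(A) = 8/(-4 - sqrt(A))
q = 15 (q = 5 - 5*(-2) = 5 + 10 = 15)
F(P) = (-8/(4 + I*sqrt(2)) + 3*P)**2 (F(P) = (P*(-3 + 6) - 8/(4 + sqrt(-2)))**2 = (P*3 - 8/(4 + I*sqrt(2)))**2 = (3*P - 8/(4 + I*sqrt(2)))**2 = (-8/(4 + I*sqrt(2)) + 3*P)**2)
F(q)**2 = ((-8/(4 + I*sqrt(2)) + 3*15)**2)**2 = ((-8/(4 + I*sqrt(2)) + 45)**2)**2 = ((45 - 8/(4 + I*sqrt(2)))**2)**2 = (45 - 8/(4 + I*sqrt(2)))**4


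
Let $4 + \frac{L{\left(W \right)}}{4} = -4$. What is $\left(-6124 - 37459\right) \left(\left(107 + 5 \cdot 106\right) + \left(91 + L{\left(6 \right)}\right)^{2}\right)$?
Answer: $-179474794$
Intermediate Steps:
$L{\left(W \right)} = -32$ ($L{\left(W \right)} = -16 + 4 \left(-4\right) = -16 - 16 = -32$)
$\left(-6124 - 37459\right) \left(\left(107 + 5 \cdot 106\right) + \left(91 + L{\left(6 \right)}\right)^{2}\right) = \left(-6124 - 37459\right) \left(\left(107 + 5 \cdot 106\right) + \left(91 - 32\right)^{2}\right) = - 43583 \left(\left(107 + 530\right) + 59^{2}\right) = - 43583 \left(637 + 3481\right) = \left(-43583\right) 4118 = -179474794$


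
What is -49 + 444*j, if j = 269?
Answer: 119387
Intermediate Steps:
-49 + 444*j = -49 + 444*269 = -49 + 119436 = 119387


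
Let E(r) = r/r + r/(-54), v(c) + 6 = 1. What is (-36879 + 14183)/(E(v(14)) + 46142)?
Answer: -1225584/2491727 ≈ -0.49186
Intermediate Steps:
v(c) = -5 (v(c) = -6 + 1 = -5)
E(r) = 1 - r/54 (E(r) = 1 + r*(-1/54) = 1 - r/54)
(-36879 + 14183)/(E(v(14)) + 46142) = (-36879 + 14183)/((1 - 1/54*(-5)) + 46142) = -22696/((1 + 5/54) + 46142) = -22696/(59/54 + 46142) = -22696/2491727/54 = -22696*54/2491727 = -1225584/2491727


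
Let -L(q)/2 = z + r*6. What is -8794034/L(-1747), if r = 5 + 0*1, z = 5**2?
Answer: 4397017/55 ≈ 79946.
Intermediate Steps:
z = 25
r = 5 (r = 5 + 0 = 5)
L(q) = -110 (L(q) = -2*(25 + 5*6) = -2*(25 + 30) = -2*55 = -110)
-8794034/L(-1747) = -8794034/(-110) = -8794034*(-1/110) = 4397017/55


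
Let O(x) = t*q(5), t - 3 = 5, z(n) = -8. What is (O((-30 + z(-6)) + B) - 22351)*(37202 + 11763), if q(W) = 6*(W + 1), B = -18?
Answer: -1080314795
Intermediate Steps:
q(W) = 6 + 6*W (q(W) = 6*(1 + W) = 6 + 6*W)
t = 8 (t = 3 + 5 = 8)
O(x) = 288 (O(x) = 8*(6 + 6*5) = 8*(6 + 30) = 8*36 = 288)
(O((-30 + z(-6)) + B) - 22351)*(37202 + 11763) = (288 - 22351)*(37202 + 11763) = -22063*48965 = -1080314795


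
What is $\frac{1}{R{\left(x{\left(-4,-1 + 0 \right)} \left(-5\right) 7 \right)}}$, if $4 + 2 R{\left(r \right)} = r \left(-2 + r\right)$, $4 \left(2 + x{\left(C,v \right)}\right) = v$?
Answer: $\frac{32}{96641} \approx 0.00033112$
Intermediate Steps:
$x{\left(C,v \right)} = -2 + \frac{v}{4}$
$R{\left(r \right)} = -2 + \frac{r \left(-2 + r\right)}{2}$
$\frac{1}{R{\left(x{\left(-4,-1 + 0 \right)} \left(-5\right) 7 \right)}} = \frac{1}{-2 + \frac{\left(\left(-2 + \frac{-1 + 0}{4}\right) \left(-5\right) 7\right)^{2}}{2} - \left(-2 + \frac{-1 + 0}{4}\right) \left(-5\right) 7} = \frac{1}{-2 + \frac{\left(\left(-2 + \frac{1}{4} \left(-1\right)\right) \left(-5\right) 7\right)^{2}}{2} - \left(-2 + \frac{1}{4} \left(-1\right)\right) \left(-5\right) 7} = \frac{1}{-2 + \frac{\left(\left(-2 - \frac{1}{4}\right) \left(-5\right) 7\right)^{2}}{2} - \left(-2 - \frac{1}{4}\right) \left(-5\right) 7} = \frac{1}{-2 + \frac{\left(\left(- \frac{9}{4}\right) \left(-5\right) 7\right)^{2}}{2} - \left(- \frac{9}{4}\right) \left(-5\right) 7} = \frac{1}{-2 + \frac{\left(\frac{45}{4} \cdot 7\right)^{2}}{2} - \frac{45}{4} \cdot 7} = \frac{1}{-2 + \frac{\left(\frac{315}{4}\right)^{2}}{2} - \frac{315}{4}} = \frac{1}{-2 + \frac{1}{2} \cdot \frac{99225}{16} - \frac{315}{4}} = \frac{1}{-2 + \frac{99225}{32} - \frac{315}{4}} = \frac{1}{\frac{96641}{32}} = \frac{32}{96641}$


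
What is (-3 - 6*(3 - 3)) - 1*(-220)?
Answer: 217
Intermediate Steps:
(-3 - 6*(3 - 3)) - 1*(-220) = (-3 - 6*0) + 220 = (-3 + 0) + 220 = -3 + 220 = 217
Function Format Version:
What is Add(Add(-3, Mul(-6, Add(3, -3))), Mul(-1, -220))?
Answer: 217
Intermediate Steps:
Add(Add(-3, Mul(-6, Add(3, -3))), Mul(-1, -220)) = Add(Add(-3, Mul(-6, 0)), 220) = Add(Add(-3, 0), 220) = Add(-3, 220) = 217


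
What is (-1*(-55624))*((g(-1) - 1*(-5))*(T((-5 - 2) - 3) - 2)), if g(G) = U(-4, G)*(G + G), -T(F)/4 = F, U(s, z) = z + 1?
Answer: 10568560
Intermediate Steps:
U(s, z) = 1 + z
T(F) = -4*F
g(G) = 2*G*(1 + G) (g(G) = (1 + G)*(G + G) = (1 + G)*(2*G) = 2*G*(1 + G))
(-1*(-55624))*((g(-1) - 1*(-5))*(T((-5 - 2) - 3) - 2)) = (-1*(-55624))*((2*(-1)*(1 - 1) - 1*(-5))*(-4*((-5 - 2) - 3) - 2)) = 55624*((2*(-1)*0 + 5)*(-4*(-7 - 3) - 2)) = 55624*((0 + 5)*(-4*(-10) - 2)) = 55624*(5*(40 - 2)) = 55624*(5*38) = 55624*190 = 10568560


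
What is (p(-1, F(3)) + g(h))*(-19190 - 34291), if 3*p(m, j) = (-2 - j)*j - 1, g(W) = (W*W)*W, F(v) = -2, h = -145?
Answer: 163043531452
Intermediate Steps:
g(W) = W³ (g(W) = W²*W = W³)
p(m, j) = -⅓ + j*(-2 - j)/3 (p(m, j) = ((-2 - j)*j - 1)/3 = (j*(-2 - j) - 1)/3 = (-1 + j*(-2 - j))/3 = -⅓ + j*(-2 - j)/3)
(p(-1, F(3)) + g(h))*(-19190 - 34291) = ((-⅓ - ⅔*(-2) - ⅓*(-2)²) + (-145)³)*(-19190 - 34291) = ((-⅓ + 4/3 - ⅓*4) - 3048625)*(-53481) = ((-⅓ + 4/3 - 4/3) - 3048625)*(-53481) = (-⅓ - 3048625)*(-53481) = -9145876/3*(-53481) = 163043531452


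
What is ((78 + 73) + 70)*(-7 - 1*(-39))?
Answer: 7072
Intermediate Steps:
((78 + 73) + 70)*(-7 - 1*(-39)) = (151 + 70)*(-7 + 39) = 221*32 = 7072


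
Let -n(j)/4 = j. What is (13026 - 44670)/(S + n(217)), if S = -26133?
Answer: 31644/27001 ≈ 1.1720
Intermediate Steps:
n(j) = -4*j
(13026 - 44670)/(S + n(217)) = (13026 - 44670)/(-26133 - 4*217) = -31644/(-26133 - 868) = -31644/(-27001) = -31644*(-1/27001) = 31644/27001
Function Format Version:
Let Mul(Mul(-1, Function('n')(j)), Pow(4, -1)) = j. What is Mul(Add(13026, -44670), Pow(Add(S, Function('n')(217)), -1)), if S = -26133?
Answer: Rational(31644, 27001) ≈ 1.1720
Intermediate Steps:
Function('n')(j) = Mul(-4, j)
Mul(Add(13026, -44670), Pow(Add(S, Function('n')(217)), -1)) = Mul(Add(13026, -44670), Pow(Add(-26133, Mul(-4, 217)), -1)) = Mul(-31644, Pow(Add(-26133, -868), -1)) = Mul(-31644, Pow(-27001, -1)) = Mul(-31644, Rational(-1, 27001)) = Rational(31644, 27001)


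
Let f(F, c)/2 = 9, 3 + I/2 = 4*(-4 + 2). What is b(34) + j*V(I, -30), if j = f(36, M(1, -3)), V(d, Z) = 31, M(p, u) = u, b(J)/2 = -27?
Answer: 504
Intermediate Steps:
b(J) = -54 (b(J) = 2*(-27) = -54)
I = -22 (I = -6 + 2*(4*(-4 + 2)) = -6 + 2*(4*(-2)) = -6 + 2*(-8) = -6 - 16 = -22)
f(F, c) = 18 (f(F, c) = 2*9 = 18)
j = 18
b(34) + j*V(I, -30) = -54 + 18*31 = -54 + 558 = 504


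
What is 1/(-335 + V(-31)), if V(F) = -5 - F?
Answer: -1/309 ≈ -0.0032362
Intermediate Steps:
1/(-335 + V(-31)) = 1/(-335 + (-5 - 1*(-31))) = 1/(-335 + (-5 + 31)) = 1/(-335 + 26) = 1/(-309) = -1/309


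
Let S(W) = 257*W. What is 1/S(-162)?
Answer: -1/41634 ≈ -2.4019e-5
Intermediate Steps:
1/S(-162) = 1/(257*(-162)) = 1/(-41634) = -1/41634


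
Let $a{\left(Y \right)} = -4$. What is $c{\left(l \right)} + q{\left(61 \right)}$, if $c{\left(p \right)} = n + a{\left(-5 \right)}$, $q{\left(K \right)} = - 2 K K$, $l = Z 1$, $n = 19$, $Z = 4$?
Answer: $-7427$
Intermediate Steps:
$l = 4$ ($l = 4 \cdot 1 = 4$)
$q{\left(K \right)} = - 2 K^{2}$
$c{\left(p \right)} = 15$ ($c{\left(p \right)} = 19 - 4 = 15$)
$c{\left(l \right)} + q{\left(61 \right)} = 15 - 2 \cdot 61^{2} = 15 - 7442 = -7427$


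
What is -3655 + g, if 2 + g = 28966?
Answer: 25309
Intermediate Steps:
g = 28964 (g = -2 + 28966 = 28964)
-3655 + g = -3655 + 28964 = 25309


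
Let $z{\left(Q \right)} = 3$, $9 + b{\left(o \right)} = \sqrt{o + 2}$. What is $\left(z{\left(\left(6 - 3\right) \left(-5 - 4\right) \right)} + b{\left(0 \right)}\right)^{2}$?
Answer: $\left(6 - \sqrt{2}\right)^{2} \approx 21.029$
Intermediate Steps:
$b{\left(o \right)} = -9 + \sqrt{2 + o}$ ($b{\left(o \right)} = -9 + \sqrt{o + 2} = -9 + \sqrt{2 + o}$)
$\left(z{\left(\left(6 - 3\right) \left(-5 - 4\right) \right)} + b{\left(0 \right)}\right)^{2} = \left(3 - \left(9 - \sqrt{2 + 0}\right)\right)^{2} = \left(3 - \left(9 - \sqrt{2}\right)\right)^{2} = \left(-6 + \sqrt{2}\right)^{2}$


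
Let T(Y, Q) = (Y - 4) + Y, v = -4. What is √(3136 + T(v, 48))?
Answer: 2*√781 ≈ 55.893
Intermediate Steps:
T(Y, Q) = -4 + 2*Y (T(Y, Q) = (-4 + Y) + Y = -4 + 2*Y)
√(3136 + T(v, 48)) = √(3136 + (-4 + 2*(-4))) = √(3136 + (-4 - 8)) = √(3136 - 12) = √3124 = 2*√781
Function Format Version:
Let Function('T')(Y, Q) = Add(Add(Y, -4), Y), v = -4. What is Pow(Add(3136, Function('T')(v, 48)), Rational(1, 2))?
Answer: Mul(2, Pow(781, Rational(1, 2))) ≈ 55.893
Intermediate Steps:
Function('T')(Y, Q) = Add(-4, Mul(2, Y)) (Function('T')(Y, Q) = Add(Add(-4, Y), Y) = Add(-4, Mul(2, Y)))
Pow(Add(3136, Function('T')(v, 48)), Rational(1, 2)) = Pow(Add(3136, Add(-4, Mul(2, -4))), Rational(1, 2)) = Pow(Add(3136, Add(-4, -8)), Rational(1, 2)) = Pow(Add(3136, -12), Rational(1, 2)) = Pow(3124, Rational(1, 2)) = Mul(2, Pow(781, Rational(1, 2)))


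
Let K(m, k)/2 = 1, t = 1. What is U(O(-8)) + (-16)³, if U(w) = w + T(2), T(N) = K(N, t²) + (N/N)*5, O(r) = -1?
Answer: -4090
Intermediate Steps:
K(m, k) = 2 (K(m, k) = 2*1 = 2)
T(N) = 7 (T(N) = 2 + (N/N)*5 = 2 + 1*5 = 2 + 5 = 7)
U(w) = 7 + w (U(w) = w + 7 = 7 + w)
U(O(-8)) + (-16)³ = (7 - 1) + (-16)³ = 6 - 4096 = -4090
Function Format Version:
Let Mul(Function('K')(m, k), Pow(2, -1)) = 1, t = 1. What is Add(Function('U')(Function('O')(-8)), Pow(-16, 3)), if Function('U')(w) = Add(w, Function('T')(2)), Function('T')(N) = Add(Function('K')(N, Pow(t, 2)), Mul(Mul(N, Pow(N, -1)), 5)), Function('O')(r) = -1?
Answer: -4090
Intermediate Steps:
Function('K')(m, k) = 2 (Function('K')(m, k) = Mul(2, 1) = 2)
Function('T')(N) = 7 (Function('T')(N) = Add(2, Mul(Mul(N, Pow(N, -1)), 5)) = Add(2, Mul(1, 5)) = Add(2, 5) = 7)
Function('U')(w) = Add(7, w) (Function('U')(w) = Add(w, 7) = Add(7, w))
Add(Function('U')(Function('O')(-8)), Pow(-16, 3)) = Add(Add(7, -1), Pow(-16, 3)) = Add(6, -4096) = -4090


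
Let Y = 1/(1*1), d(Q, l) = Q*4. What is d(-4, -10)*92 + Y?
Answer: -1471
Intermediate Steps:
d(Q, l) = 4*Q
Y = 1 (Y = 1/1 = 1)
d(-4, -10)*92 + Y = (4*(-4))*92 + 1 = -16*92 + 1 = -1472 + 1 = -1471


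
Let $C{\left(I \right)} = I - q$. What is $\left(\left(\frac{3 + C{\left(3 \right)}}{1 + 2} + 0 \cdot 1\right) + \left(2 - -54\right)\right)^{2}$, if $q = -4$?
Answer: $\frac{31684}{9} \approx 3520.4$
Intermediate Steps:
$C{\left(I \right)} = 4 + I$ ($C{\left(I \right)} = I - -4 = I + 4 = 4 + I$)
$\left(\left(\frac{3 + C{\left(3 \right)}}{1 + 2} + 0 \cdot 1\right) + \left(2 - -54\right)\right)^{2} = \left(\left(\frac{3 + \left(4 + 3\right)}{1 + 2} + 0 \cdot 1\right) + \left(2 - -54\right)\right)^{2} = \left(\left(\frac{3 + 7}{3} + 0\right) + \left(2 + 54\right)\right)^{2} = \left(\left(10 \cdot \frac{1}{3} + 0\right) + 56\right)^{2} = \left(\left(\frac{10}{3} + 0\right) + 56\right)^{2} = \left(\frac{10}{3} + 56\right)^{2} = \left(\frac{178}{3}\right)^{2} = \frac{31684}{9}$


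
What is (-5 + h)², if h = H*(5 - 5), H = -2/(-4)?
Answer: 25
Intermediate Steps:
H = ½ (H = -2*(-¼) = ½ ≈ 0.50000)
h = 0 (h = (5 - 5)/2 = (½)*0 = 0)
(-5 + h)² = (-5 + 0)² = (-5)² = 25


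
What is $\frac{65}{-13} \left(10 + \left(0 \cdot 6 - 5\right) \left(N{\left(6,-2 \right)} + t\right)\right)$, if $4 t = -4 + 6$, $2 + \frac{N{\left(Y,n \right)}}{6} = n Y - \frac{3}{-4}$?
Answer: $-2025$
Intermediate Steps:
$N{\left(Y,n \right)} = - \frac{15}{2} + 6 Y n$ ($N{\left(Y,n \right)} = -12 + 6 \left(n Y - \frac{3}{-4}\right) = -12 + 6 \left(Y n - - \frac{3}{4}\right) = -12 + 6 \left(Y n + \frac{3}{4}\right) = -12 + 6 \left(\frac{3}{4} + Y n\right) = -12 + \left(\frac{9}{2} + 6 Y n\right) = - \frac{15}{2} + 6 Y n$)
$t = \frac{1}{2}$ ($t = \frac{-4 + 6}{4} = \frac{1}{4} \cdot 2 = \frac{1}{2} \approx 0.5$)
$\frac{65}{-13} \left(10 + \left(0 \cdot 6 - 5\right) \left(N{\left(6,-2 \right)} + t\right)\right) = \frac{65}{-13} \left(10 + \left(0 \cdot 6 - 5\right) \left(\left(- \frac{15}{2} + 6 \cdot 6 \left(-2\right)\right) + \frac{1}{2}\right)\right) = 65 \left(- \frac{1}{13}\right) \left(10 + \left(0 - 5\right) \left(\left(- \frac{15}{2} - 72\right) + \frac{1}{2}\right)\right) = - 5 \left(10 - 5 \left(- \frac{159}{2} + \frac{1}{2}\right)\right) = - 5 \left(10 - -395\right) = - 5 \left(10 + 395\right) = \left(-5\right) 405 = -2025$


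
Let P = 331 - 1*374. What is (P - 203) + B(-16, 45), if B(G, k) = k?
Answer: -201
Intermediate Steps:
P = -43 (P = 331 - 374 = -43)
(P - 203) + B(-16, 45) = (-43 - 203) + 45 = -246 + 45 = -201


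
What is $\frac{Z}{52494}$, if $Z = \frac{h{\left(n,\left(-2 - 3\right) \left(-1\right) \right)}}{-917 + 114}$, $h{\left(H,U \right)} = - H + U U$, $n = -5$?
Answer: $- \frac{5}{7025447} \approx -7.117 \cdot 10^{-7}$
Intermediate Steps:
$h{\left(H,U \right)} = U^{2} - H$ ($h{\left(H,U \right)} = - H + U^{2} = U^{2} - H$)
$Z = - \frac{30}{803}$ ($Z = \frac{\left(\left(-2 - 3\right) \left(-1\right)\right)^{2} - -5}{-917 + 114} = \frac{\left(\left(-5\right) \left(-1\right)\right)^{2} + 5}{-803} = \left(5^{2} + 5\right) \left(- \frac{1}{803}\right) = \left(25 + 5\right) \left(- \frac{1}{803}\right) = 30 \left(- \frac{1}{803}\right) = - \frac{30}{803} \approx -0.03736$)
$\frac{Z}{52494} = - \frac{30}{803 \cdot 52494} = \left(- \frac{30}{803}\right) \frac{1}{52494} = - \frac{5}{7025447}$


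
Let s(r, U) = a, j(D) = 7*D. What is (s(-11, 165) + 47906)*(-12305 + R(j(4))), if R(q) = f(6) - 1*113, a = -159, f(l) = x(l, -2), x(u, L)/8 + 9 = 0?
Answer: -596360030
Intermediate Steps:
x(u, L) = -72 (x(u, L) = -72 + 8*0 = -72 + 0 = -72)
f(l) = -72
R(q) = -185 (R(q) = -72 - 1*113 = -72 - 113 = -185)
s(r, U) = -159
(s(-11, 165) + 47906)*(-12305 + R(j(4))) = (-159 + 47906)*(-12305 - 185) = 47747*(-12490) = -596360030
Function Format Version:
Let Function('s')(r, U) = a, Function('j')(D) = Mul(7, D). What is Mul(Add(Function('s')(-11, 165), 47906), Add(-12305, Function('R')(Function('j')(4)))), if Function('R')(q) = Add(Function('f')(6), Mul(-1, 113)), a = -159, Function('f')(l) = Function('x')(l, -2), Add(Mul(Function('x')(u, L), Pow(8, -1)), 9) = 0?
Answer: -596360030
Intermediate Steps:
Function('x')(u, L) = -72 (Function('x')(u, L) = Add(-72, Mul(8, 0)) = Add(-72, 0) = -72)
Function('f')(l) = -72
Function('R')(q) = -185 (Function('R')(q) = Add(-72, Mul(-1, 113)) = Add(-72, -113) = -185)
Function('s')(r, U) = -159
Mul(Add(Function('s')(-11, 165), 47906), Add(-12305, Function('R')(Function('j')(4)))) = Mul(Add(-159, 47906), Add(-12305, -185)) = Mul(47747, -12490) = -596360030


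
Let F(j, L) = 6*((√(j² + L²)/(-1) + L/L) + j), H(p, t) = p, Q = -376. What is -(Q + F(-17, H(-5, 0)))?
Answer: 472 + 6*√314 ≈ 578.32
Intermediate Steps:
F(j, L) = 6 - 6*√(L² + j²) + 6*j (F(j, L) = 6*((√(L² + j²)*(-1) + 1) + j) = 6*((-√(L² + j²) + 1) + j) = 6*((1 - √(L² + j²)) + j) = 6*(1 + j - √(L² + j²)) = 6 - 6*√(L² + j²) + 6*j)
-(Q + F(-17, H(-5, 0))) = -(-376 + (6 - 6*√((-5)² + (-17)²) + 6*(-17))) = -(-376 + (6 - 6*√(25 + 289) - 102)) = -(-376 + (6 - 6*√314 - 102)) = -(-376 + (-96 - 6*√314)) = -(-472 - 6*√314) = 472 + 6*√314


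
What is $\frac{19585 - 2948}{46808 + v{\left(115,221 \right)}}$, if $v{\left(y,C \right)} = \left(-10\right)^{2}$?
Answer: $\frac{16637}{46908} \approx 0.35467$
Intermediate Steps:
$v{\left(y,C \right)} = 100$
$\frac{19585 - 2948}{46808 + v{\left(115,221 \right)}} = \frac{19585 - 2948}{46808 + 100} = \frac{16637}{46908}$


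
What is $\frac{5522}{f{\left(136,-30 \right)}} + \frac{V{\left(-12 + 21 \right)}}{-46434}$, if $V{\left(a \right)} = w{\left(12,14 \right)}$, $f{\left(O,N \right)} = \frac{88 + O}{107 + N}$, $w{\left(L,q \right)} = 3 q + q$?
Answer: $\frac{705123059}{371472} \approx 1898.2$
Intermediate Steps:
$w{\left(L,q \right)} = 4 q$
$f{\left(O,N \right)} = \frac{88 + O}{107 + N}$
$V{\left(a \right)} = 56$ ($V{\left(a \right)} = 4 \cdot 14 = 56$)
$\frac{5522}{f{\left(136,-30 \right)}} + \frac{V{\left(-12 + 21 \right)}}{-46434} = \frac{5522}{\frac{1}{107 - 30} \left(88 + 136\right)} + \frac{56}{-46434} = \frac{5522}{\frac{1}{77} \cdot 224} + 56 \left(- \frac{1}{46434}\right) = \frac{5522}{\frac{1}{77} \cdot 224} - \frac{28}{23217} = \frac{5522}{\frac{32}{11}} - \frac{28}{23217} = 5522 \cdot \frac{11}{32} - \frac{28}{23217} = \frac{30371}{16} - \frac{28}{23217} = \frac{705123059}{371472}$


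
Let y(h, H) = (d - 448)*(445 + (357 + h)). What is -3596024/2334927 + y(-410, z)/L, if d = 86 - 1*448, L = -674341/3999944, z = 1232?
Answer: 2965500141596401576/1574537008107 ≈ 1.8834e+6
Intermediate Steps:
L = -674341/3999944 (L = -674341*1/3999944 = -674341/3999944 ≈ -0.16859)
d = -362 (d = 86 - 448 = -362)
y(h, H) = -649620 - 810*h (y(h, H) = (-362 - 448)*(445 + (357 + h)) = -810*(802 + h) = -649620 - 810*h)
-3596024/2334927 + y(-410, z)/L = -3596024/2334927 + (-649620 - 810*(-410))/(-674341/3999944) = -3596024*1/2334927 + (-649620 + 332100)*(-3999944/674341) = -3596024/2334927 - 317520*(-3999944/674341) = -3596024/2334927 + 1270062218880/674341 = 2965500141596401576/1574537008107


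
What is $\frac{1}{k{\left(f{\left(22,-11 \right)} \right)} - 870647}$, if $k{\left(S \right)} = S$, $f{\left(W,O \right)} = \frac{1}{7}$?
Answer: $- \frac{7}{6094528} \approx -1.1486 \cdot 10^{-6}$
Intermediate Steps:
$f{\left(W,O \right)} = \frac{1}{7}$
$\frac{1}{k{\left(f{\left(22,-11 \right)} \right)} - 870647} = \frac{1}{\frac{1}{7} - 870647} = \frac{1}{- \frac{6094528}{7}} = - \frac{7}{6094528}$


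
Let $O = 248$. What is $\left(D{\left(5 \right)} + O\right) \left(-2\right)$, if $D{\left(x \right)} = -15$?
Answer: $-466$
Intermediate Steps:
$\left(D{\left(5 \right)} + O\right) \left(-2\right) = \left(-15 + 248\right) \left(-2\right) = 233 \left(-2\right) = -466$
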